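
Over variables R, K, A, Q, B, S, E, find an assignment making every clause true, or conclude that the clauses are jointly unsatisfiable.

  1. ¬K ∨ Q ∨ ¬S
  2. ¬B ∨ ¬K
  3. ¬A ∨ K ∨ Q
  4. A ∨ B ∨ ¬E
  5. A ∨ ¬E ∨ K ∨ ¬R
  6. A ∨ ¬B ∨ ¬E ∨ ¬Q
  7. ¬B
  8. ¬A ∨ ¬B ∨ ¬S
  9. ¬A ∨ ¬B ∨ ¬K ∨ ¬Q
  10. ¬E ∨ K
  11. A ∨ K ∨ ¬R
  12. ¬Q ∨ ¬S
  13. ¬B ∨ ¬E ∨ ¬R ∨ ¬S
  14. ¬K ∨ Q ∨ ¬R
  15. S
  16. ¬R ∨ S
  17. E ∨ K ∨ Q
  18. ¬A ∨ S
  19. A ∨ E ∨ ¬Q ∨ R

Unsatisfiable — no assignment works.

Case B = True:
  Clause (¬B) is falsified — contradiction.
Case B = False:
  (S) forces S = True.
  (¬Q ∨ ¬S) forces Q = False.
  (¬K ∨ Q ∨ ¬S) forces K = False.
  (¬A ∨ K ∨ Q) forces A = False.
  (A ∨ B ∨ ¬E) forces E = False.
  Clause (E ∨ K ∨ Q) is falsified — contradiction.
Both cases fail, so the formula is unsatisfiable.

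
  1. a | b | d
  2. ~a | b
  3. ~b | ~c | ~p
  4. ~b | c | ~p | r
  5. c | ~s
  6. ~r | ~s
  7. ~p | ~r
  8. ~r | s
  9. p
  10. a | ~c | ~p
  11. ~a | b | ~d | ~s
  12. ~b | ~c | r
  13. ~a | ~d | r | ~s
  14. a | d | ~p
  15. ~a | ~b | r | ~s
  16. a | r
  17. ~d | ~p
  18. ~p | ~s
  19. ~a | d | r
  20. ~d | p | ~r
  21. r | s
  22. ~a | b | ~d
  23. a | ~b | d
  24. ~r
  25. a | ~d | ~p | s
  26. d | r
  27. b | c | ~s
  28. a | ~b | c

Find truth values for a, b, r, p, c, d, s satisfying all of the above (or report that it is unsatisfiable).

Unsatisfiable — no assignment works.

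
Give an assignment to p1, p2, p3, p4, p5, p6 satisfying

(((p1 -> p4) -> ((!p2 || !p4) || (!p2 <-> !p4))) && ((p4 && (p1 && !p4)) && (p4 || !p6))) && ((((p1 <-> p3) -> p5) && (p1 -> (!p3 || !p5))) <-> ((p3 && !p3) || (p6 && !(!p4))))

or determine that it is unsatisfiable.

Case p4 = True: the conjunct !p4 is False.
Case p4 = False: the conjunct p4 is False.
Both cases fail — unsatisfiable.

No satisfying assignment exists.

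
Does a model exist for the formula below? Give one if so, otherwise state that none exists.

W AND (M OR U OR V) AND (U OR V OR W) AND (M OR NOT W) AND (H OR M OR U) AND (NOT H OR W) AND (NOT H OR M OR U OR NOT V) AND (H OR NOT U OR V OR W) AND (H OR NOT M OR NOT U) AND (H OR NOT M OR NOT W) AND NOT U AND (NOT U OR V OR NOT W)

Unit clause (W) forces W = True.
In (M OR NOT W) only M is left, so M = True.
In (H OR NOT M OR NOT W) only H is left, so H = True.
Unit clause (NOT U) forces U = False.
Set V = True.
All clauses satisfied.

V=T, U=F, M=T, H=T, W=T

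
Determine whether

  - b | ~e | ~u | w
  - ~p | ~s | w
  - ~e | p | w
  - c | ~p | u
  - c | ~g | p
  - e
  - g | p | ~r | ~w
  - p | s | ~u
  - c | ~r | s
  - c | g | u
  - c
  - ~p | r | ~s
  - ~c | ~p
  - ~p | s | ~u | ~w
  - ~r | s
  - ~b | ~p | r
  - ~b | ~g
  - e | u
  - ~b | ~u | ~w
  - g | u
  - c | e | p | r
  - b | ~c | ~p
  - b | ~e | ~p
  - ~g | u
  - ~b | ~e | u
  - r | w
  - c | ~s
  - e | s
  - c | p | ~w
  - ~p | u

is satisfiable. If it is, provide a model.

b = False, w = True, g = True, c = True, p = False, s = True, r = False, e = True, u = True

Unit clause (e) forces e = True.
Unit clause (c) forces c = True.
In (~c | ~p) only ~p is left, so p = False.
In (~e | p | w) only w is left, so w = True.
Try b = True:
  (~b | ~g) forces g = False.
  (g | p | ~r | ~w) forces r = False.
  (~b | ~u | ~w) forces u = False.
  clause (g | u) is falsified — backtrack.
So b = False.
Set g = True.
  then (~g | u) forces u = True.
  then (p | s | ~u) forces s = True.
Set r = False.
All clauses satisfied.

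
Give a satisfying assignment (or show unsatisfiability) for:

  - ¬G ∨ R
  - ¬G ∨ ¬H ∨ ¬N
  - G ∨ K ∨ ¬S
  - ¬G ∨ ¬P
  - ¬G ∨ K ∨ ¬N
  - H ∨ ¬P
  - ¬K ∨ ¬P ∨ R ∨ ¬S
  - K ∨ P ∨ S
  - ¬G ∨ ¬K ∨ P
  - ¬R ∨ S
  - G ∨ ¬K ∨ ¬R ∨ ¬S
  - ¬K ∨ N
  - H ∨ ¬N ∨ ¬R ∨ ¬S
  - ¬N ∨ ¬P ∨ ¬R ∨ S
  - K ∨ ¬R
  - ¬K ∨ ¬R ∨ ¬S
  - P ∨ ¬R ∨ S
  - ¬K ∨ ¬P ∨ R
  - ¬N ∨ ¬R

Set S = True.
Set K = True.
  then (¬K ∨ N) forces N = True.
  then (¬K ∨ ¬R ∨ ¬S) forces R = False.
  then (¬K ∨ ¬P ∨ R) forces P = False.
  then (¬G ∨ R) forces G = False.
Set H = True.
All clauses satisfied.

S: True; K: True; P: False; R: False; G: False; N: True; H: True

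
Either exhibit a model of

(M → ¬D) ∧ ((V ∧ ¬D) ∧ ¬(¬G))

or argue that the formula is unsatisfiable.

D = False, V = True, G = True, M = True

  M → ¬D = True
    ¬D = True
  (V ∧ ¬D) ∧ ¬(¬G) = True
    V ∧ ¬D = True
      ¬D = True
    ¬(¬G) = True
      ¬G = False
Both conjuncts True, so the formula holds.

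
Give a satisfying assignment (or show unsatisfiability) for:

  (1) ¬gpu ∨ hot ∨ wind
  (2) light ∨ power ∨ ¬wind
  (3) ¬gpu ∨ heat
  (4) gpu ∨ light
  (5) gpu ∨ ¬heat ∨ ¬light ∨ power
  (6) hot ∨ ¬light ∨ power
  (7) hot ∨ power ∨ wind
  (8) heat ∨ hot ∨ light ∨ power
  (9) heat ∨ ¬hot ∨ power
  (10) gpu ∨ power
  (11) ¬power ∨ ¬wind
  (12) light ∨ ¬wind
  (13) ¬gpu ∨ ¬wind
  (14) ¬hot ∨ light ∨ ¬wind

light=T, heat=F, power=T, gpu=F, hot=F, wind=F

Set light = True.
Set heat = False.
  then (¬gpu ∨ heat) forces gpu = False.
  then (gpu ∨ power) forces power = True.
  then (¬power ∨ ¬wind) forces wind = False.
Set hot = False.
All clauses satisfied.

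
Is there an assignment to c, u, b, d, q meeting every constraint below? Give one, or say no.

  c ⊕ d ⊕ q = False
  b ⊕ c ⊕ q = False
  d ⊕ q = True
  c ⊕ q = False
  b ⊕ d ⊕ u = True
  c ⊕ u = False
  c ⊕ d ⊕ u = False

c = True, u = True, b = False, d = False, q = True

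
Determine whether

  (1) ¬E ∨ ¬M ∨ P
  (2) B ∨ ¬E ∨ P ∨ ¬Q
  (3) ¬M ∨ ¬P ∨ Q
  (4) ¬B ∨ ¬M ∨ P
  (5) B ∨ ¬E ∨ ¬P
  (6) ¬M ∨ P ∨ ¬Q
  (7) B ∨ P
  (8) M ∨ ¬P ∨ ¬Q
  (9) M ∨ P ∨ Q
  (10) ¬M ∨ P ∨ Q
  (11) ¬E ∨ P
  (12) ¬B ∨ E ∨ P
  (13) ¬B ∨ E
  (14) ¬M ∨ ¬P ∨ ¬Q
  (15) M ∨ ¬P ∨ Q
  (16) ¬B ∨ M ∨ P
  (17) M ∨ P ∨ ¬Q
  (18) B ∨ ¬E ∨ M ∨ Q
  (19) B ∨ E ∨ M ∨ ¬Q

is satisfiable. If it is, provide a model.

Case P = True:
  If M = True:
    (¬M ∨ ¬P ∨ Q) forces Q = True.
    clause (¬M ∨ ¬P ∨ ¬Q) is falsified.
  If M = False:
    (M ∨ ¬P ∨ ¬Q) forces Q = False.
    clause (M ∨ ¬P ∨ Q) is falsified.
  Every sub-case reaches a contradiction.
Case P = False:
  (B ∨ P) forces B = True.
  (¬B ∨ ¬M ∨ P) forces M = False.
  Clause (¬B ∨ M ∨ P) is falsified — contradiction.
Both cases fail, so the formula is unsatisfiable.

No satisfying assignment exists.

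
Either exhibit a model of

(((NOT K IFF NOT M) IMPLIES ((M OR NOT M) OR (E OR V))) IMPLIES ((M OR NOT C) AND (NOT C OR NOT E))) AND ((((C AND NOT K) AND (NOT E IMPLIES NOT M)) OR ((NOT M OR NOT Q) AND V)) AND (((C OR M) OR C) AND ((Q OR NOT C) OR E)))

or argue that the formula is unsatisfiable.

Q = False; M = True; K = True; C = False; E = True; V = True

  ((NOT K IFF NOT M) IMPLIES ((M OR NOT M) OR (E OR V))) IMPLIES ((M OR NOT C) AND (NOT C OR NOT E)) = True
    (NOT K IFF NOT M) IMPLIES ((M OR NOT M) OR (E OR V)) = True
      NOT K IFF NOT M = True
        NOT K = False
        NOT M = False
      (M OR NOT M) OR (E OR V) = True
        M OR NOT M = True
          NOT M = False
        E OR V = True
    (M OR NOT C) AND (NOT C OR NOT E) = True
      M OR NOT C = True
        NOT C = True
      NOT C OR NOT E = True
        NOT C = True
        NOT E = False
  (((C AND NOT K) AND (NOT E IMPLIES NOT M)) OR ((NOT M OR NOT Q) AND V)) AND (((C OR M) OR C) AND ((Q OR NOT C) OR E)) = True
    ((C AND NOT K) AND (NOT E IMPLIES NOT M)) OR ((NOT M OR NOT Q) AND V) = True
      (C AND NOT K) AND (NOT E IMPLIES NOT M) = False
        C AND NOT K = False
          NOT K = False
        NOT E IMPLIES NOT M = True
          NOT E = False
          NOT M = False
      (NOT M OR NOT Q) AND V = True
        NOT M OR NOT Q = True
          NOT M = False
          NOT Q = True
    ((C OR M) OR C) AND ((Q OR NOT C) OR E) = True
      (C OR M) OR C = True
        C OR M = True
      (Q OR NOT C) OR E = True
        Q OR NOT C = True
          NOT C = True
Both conjuncts True, so the formula holds.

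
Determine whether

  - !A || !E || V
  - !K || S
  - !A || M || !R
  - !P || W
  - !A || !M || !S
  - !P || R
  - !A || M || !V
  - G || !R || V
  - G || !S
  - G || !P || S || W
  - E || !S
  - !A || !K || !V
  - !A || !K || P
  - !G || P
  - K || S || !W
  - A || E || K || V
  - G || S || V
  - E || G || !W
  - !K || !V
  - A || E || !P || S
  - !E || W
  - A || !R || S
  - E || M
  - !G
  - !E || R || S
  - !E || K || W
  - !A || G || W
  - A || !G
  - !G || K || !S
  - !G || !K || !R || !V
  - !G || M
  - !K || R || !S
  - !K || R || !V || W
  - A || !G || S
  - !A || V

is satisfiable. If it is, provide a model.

R = False, S = False, P = False, A = False, W = False, V = True, K = False, G = False, E = False, M = True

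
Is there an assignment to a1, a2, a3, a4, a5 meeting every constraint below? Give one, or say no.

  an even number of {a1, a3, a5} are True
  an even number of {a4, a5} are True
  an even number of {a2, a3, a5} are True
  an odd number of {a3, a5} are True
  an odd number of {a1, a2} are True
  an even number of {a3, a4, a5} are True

Unsatisfiable

Adding constraints 1, 3, 5 mod 2: every variable appears an even number of times on the left, so the left side is 0.
But the right sides sum to 1 (mod 2). 0 ≠ 1 — the system is inconsistent.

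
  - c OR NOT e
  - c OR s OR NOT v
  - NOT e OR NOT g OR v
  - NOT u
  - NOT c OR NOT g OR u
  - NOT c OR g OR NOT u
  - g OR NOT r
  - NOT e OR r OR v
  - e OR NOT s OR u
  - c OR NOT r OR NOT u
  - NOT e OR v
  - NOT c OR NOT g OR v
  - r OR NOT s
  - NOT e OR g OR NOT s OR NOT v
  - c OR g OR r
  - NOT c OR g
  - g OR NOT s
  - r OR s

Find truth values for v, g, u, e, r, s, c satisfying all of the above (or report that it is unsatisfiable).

Unit clause (NOT u) forces u = False.
Set v = False.
  then (NOT e OR v) forces e = False.
  then (e OR NOT s OR u) forces s = False.
  then (r OR s) forces r = True.
  then (g OR NOT r) forces g = True.
  then (NOT c OR NOT g OR v) forces c = False.
All clauses satisfied.

v: False, g: True, u: False, e: False, r: True, s: False, c: False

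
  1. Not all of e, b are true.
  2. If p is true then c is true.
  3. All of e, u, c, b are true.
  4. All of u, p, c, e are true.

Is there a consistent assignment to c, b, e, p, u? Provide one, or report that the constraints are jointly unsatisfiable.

The formula is unsatisfiable.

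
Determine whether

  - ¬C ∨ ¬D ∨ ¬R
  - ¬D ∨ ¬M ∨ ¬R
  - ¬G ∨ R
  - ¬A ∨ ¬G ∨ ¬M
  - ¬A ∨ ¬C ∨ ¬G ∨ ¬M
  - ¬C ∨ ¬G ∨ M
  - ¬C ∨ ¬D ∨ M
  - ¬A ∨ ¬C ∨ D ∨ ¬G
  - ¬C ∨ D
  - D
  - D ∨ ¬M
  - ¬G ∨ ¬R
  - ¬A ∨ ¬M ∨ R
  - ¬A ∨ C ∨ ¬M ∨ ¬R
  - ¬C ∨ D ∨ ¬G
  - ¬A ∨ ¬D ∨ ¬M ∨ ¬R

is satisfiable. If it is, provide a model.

D=T, C=F, R=F, A=F, G=F, M=F

Unit clause (D) forces D = True.
Set C = False.
Set R = False.
  then (¬G ∨ R) forces G = False.
Set A = False.
Set M = False.
All clauses satisfied.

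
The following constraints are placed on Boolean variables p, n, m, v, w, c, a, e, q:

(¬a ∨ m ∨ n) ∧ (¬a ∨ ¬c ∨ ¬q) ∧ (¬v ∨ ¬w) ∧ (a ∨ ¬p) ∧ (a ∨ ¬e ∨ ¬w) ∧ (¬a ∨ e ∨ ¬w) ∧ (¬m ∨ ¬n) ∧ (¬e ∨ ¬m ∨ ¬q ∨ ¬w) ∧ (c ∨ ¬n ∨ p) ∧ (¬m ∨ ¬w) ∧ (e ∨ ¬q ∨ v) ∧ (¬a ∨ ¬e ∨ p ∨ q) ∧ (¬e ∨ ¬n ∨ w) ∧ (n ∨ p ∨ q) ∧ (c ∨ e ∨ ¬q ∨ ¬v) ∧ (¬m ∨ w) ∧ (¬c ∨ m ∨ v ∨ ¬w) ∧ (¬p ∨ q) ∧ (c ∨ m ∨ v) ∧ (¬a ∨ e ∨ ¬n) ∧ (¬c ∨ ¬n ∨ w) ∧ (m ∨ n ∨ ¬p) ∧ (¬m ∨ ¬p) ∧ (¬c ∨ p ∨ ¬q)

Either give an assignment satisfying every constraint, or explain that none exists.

Set p = False.
Try n = True:
  (¬m ∨ ¬n) forces m = False.
  (c ∨ ¬n ∨ p) forces c = True.
  (¬c ∨ ¬n ∨ w) forces w = True.
  (¬v ∨ ¬w) forces v = False.
  clause (¬c ∨ m ∨ v ∨ ¬w) is falsified — backtrack.
So n = False.
  then (n ∨ p ∨ q) forces q = True.
  then (¬c ∨ p ∨ ¬q) forces c = False.
Try m = True:
  (¬m ∨ ¬w) forces w = False.
  clause (¬m ∨ w) is falsified — backtrack.
So m = False.
  then (¬a ∨ m ∨ n) forces a = False.
  then (c ∨ m ∨ v) forces v = True.
  then (¬v ∨ ¬w) forces w = False.
  then (c ∨ e ∨ ¬q ∨ ¬v) forces e = True.
All clauses satisfied.

p=F, n=F, m=F, v=T, w=F, c=F, a=F, e=T, q=T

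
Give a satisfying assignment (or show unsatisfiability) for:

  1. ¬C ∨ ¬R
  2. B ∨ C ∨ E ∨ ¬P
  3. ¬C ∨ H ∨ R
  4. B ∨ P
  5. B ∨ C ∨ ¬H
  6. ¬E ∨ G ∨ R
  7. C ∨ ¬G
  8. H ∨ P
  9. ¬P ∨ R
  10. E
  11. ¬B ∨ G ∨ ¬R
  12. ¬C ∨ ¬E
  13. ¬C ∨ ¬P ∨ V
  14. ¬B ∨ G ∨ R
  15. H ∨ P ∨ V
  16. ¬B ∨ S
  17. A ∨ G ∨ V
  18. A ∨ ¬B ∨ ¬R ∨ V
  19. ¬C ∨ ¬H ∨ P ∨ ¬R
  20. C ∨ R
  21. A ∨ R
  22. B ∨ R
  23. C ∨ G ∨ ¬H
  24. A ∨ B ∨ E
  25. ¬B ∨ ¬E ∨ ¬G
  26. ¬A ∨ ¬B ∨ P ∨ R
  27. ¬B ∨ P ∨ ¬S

Unit clause (E) forces E = True.
In (¬C ∨ ¬E) only ¬C is left, so C = False.
In (C ∨ R) only R is left, so R = True.
In (C ∨ ¬G) only ¬G is left, so G = False.
In (¬B ∨ G ∨ ¬R) only ¬B is left, so B = False.
In (C ∨ G ∨ ¬H) only ¬H is left, so H = False.
In (B ∨ P) only P is left, so P = True.
Set A = True.
Set V = False.
Set S = True.
All clauses satisfied.

P: True; A: True; V: False; G: False; H: False; E: True; B: False; R: True; S: True; C: False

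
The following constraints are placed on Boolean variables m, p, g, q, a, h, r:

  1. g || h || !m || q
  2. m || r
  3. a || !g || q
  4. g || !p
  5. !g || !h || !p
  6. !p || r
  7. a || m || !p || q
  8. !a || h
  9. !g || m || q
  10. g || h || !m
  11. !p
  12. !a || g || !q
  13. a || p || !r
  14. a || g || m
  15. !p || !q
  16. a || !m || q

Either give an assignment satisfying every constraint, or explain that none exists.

m=T, p=F, g=F, q=T, a=F, h=T, r=F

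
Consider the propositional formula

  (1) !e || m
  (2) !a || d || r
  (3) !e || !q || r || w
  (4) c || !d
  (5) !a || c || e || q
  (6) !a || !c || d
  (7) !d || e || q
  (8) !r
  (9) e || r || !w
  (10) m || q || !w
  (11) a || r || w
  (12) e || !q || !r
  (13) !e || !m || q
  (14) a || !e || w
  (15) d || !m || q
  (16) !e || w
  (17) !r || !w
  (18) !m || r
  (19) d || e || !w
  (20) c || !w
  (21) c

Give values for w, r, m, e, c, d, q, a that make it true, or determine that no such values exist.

w = False, r = False, m = False, e = False, c = True, d = True, q = True, a = True

Unit clause (!r) forces r = False.
In (!m || r) only !m is left, so m = False.
Unit clause (c) forces c = True.
In (!e || m) only !e is left, so e = False.
In (e || r || !w) only !w is left, so w = False.
In (a || r || w) only a is left, so a = True.
In (!a || d || r) only d is left, so d = True.
In (!d || e || q) only q is left, so q = True.
All clauses satisfied.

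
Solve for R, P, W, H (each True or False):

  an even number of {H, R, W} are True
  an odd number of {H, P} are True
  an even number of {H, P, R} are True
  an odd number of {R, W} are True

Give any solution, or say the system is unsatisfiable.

R=T, P=F, W=F, H=T

{H, R, W}: 2 true → even ✓
{H, P}: 1 true → odd ✓
{H, P, R}: 2 true → even ✓
{R, W}: 1 true → odd ✓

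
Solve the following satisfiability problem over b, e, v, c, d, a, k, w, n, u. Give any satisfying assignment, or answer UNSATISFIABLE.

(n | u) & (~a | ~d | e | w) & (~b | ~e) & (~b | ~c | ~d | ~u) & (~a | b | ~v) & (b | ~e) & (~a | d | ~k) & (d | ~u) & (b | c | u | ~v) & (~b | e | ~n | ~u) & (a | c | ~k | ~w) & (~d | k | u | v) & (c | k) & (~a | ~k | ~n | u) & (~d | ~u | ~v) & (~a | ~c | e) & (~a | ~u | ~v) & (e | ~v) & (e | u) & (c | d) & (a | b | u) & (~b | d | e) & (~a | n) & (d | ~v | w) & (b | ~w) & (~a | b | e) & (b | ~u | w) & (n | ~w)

b=T, e=F, v=F, c=F, d=T, a=F, k=T, w=F, n=F, u=T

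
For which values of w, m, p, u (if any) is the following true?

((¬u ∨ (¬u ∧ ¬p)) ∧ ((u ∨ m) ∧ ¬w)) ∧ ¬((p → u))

w: False, m: True, p: True, u: False

  (¬u ∨ (¬u ∧ ¬p)) ∧ ((u ∨ m) ∧ ¬w) = True
    ¬u ∨ (¬u ∧ ¬p) = True
      ¬u = True
      ¬u ∧ ¬p = False
        ¬u = True
        ¬p = False
    (u ∨ m) ∧ ¬w = True
      u ∨ m = True
      ¬w = True
  ¬((p → u)) = True
    p → u = False
Both conjuncts True, so the formula holds.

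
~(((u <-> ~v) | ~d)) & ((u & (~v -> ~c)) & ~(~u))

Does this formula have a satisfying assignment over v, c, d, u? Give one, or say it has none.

v: True, c: False, d: True, u: True

  ~(((u <-> ~v) | ~d)) = True
    (u <-> ~v) | ~d = False
      u <-> ~v = False
        ~v = False
      ~d = False
  (u & (~v -> ~c)) & ~(~u) = True
    u & (~v -> ~c) = True
      ~v -> ~c = True
        ~v = False
        ~c = True
    ~(~u) = True
      ~u = False
Both conjuncts True, so the formula holds.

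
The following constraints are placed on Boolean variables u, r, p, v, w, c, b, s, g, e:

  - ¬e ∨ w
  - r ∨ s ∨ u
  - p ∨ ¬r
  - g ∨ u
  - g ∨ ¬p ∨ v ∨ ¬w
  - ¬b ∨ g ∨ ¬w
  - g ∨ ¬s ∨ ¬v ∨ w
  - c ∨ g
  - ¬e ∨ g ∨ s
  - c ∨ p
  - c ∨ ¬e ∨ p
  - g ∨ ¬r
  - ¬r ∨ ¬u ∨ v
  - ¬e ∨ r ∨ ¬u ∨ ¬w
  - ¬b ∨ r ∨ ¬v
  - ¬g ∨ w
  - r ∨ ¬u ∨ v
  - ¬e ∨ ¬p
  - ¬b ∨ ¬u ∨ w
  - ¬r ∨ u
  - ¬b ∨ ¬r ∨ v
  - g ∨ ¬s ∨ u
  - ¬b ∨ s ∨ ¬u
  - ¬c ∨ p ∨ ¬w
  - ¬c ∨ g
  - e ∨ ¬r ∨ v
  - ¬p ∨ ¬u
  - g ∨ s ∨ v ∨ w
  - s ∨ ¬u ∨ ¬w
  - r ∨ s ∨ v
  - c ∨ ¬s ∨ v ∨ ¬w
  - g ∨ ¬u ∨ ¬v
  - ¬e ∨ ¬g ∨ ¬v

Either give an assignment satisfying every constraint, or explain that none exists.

Set u = False.
  then (g ∨ u) forces g = True.
  then (¬g ∨ w) forces w = True.
  then (¬r ∨ u) forces r = False.
  then (r ∨ s ∨ u) forces s = True.
Try p = False:
  (c ∨ p) forces c = True.
  clause (¬c ∨ p ∨ ¬w) is falsified — backtrack.
So p = True.
  then (¬e ∨ ¬p) forces e = False.
Set v = True.
  then (¬b ∨ r ∨ ¬v) forces b = False.
Set c = True.
All clauses satisfied.

u=F, r=F, p=T, v=T, w=T, c=T, b=F, s=T, g=T, e=F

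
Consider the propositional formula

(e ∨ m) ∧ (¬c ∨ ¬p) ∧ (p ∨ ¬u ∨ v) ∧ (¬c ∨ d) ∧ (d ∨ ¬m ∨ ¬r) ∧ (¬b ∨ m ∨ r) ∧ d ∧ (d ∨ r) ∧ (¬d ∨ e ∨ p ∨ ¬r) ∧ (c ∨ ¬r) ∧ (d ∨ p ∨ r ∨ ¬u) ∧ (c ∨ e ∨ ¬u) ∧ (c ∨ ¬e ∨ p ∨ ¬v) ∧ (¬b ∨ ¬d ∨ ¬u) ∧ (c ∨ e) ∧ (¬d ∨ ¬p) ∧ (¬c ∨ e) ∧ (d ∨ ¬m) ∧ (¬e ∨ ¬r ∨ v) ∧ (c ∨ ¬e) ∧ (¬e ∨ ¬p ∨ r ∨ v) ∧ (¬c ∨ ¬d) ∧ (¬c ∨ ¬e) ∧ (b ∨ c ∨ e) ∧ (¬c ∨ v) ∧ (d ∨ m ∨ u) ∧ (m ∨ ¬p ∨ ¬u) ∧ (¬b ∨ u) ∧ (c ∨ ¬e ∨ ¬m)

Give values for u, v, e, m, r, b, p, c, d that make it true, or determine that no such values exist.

The formula is unsatisfiable.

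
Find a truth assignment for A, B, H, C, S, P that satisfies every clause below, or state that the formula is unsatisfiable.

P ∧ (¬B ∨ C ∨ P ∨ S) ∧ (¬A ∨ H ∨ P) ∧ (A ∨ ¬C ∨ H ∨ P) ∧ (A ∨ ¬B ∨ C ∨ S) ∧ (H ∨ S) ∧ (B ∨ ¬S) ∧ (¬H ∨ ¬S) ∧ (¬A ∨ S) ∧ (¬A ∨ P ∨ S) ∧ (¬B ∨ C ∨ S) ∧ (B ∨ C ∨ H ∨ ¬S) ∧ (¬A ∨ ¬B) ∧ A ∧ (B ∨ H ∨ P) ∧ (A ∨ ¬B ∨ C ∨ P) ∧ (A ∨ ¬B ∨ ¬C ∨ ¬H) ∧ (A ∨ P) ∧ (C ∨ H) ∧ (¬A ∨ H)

Case A = True:
  (P) forces P = True.
  (¬A ∨ S) forces S = True.
  (B ∨ ¬S) forces B = True.
  Clause (¬A ∨ ¬B) is falsified — contradiction.
Case A = False:
  Clause (A) is falsified — contradiction.
Both cases fail, so the formula is unsatisfiable.

The formula is unsatisfiable.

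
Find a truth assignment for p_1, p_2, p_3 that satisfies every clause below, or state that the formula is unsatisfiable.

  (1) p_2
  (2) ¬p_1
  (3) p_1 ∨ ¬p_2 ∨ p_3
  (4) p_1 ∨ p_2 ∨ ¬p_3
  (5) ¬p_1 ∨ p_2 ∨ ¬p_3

p_1 = False; p_2 = True; p_3 = True

Unit clause (p_2) forces p_2 = True.
Unit clause (¬p_1) forces p_1 = False.
In (p_1 ∨ ¬p_2 ∨ p_3) only p_3 is left, so p_3 = True.
Check each clause:
  (p_2): p_2 holds.
  (¬p_1): ¬p_1 holds.
  (p_1 ∨ ¬p_2 ∨ p_3): p_3 holds.
  (p_1 ∨ p_2 ∨ ¬p_3): p_2 holds.
  (¬p_1 ∨ p_2 ∨ ¬p_3): ¬p_1 holds.
All clauses satisfied.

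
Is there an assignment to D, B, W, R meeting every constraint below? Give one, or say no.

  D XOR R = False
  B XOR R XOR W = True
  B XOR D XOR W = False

No satisfying assignment exists.

Adding constraints 1, 2, 3 mod 2: every variable appears an even number of times on the left, so the left side is 0.
But the right sides sum to 1 (mod 2). 0 ≠ 1 — the system is inconsistent.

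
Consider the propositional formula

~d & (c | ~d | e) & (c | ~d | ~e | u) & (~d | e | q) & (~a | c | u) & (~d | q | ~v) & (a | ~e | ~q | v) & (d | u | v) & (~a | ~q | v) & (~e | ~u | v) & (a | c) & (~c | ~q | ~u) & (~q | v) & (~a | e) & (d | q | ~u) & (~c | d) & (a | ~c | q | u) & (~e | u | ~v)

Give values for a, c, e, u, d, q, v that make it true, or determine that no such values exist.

Unit clause (~d) forces d = False.
In (~c | d) only ~c is left, so c = False.
In (a | c) only a is left, so a = True.
In (~a | e) only e is left, so e = True.
In (~a | c | u) only u is left, so u = True.
In (~e | ~u | v) only v is left, so v = True.
In (d | q | ~u) only q is left, so q = True.
All clauses satisfied.

a = True; c = False; e = True; u = True; d = False; q = True; v = True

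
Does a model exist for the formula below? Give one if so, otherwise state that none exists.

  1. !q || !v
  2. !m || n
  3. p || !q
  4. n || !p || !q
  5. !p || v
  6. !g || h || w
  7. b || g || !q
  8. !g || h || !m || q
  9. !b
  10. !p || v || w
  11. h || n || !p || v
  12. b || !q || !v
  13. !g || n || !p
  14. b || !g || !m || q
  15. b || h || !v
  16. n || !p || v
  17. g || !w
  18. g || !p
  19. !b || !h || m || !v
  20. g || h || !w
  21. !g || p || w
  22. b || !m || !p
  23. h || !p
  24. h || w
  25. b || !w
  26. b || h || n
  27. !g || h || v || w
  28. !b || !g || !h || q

n = False, v = False, h = True, b = False, p = False, m = False, g = False, q = False, w = False

Unit clause (!b) forces b = False.
In (b || !w) only !w is left, so w = False.
In (h || w) only h is left, so h = True.
Set n = False.
  then (!m || n) forces m = False.
Set v = False.
  then (!p || v) forces p = False.
  then (!g || p || w) forces g = False.
  then (p || !q) forces q = False.
All clauses satisfied.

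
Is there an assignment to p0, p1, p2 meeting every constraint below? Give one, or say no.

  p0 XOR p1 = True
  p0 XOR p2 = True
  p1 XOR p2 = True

UNSATISFIABLE

Adding constraints 1, 2, 3 mod 2: every variable appears an even number of times on the left, so the left side is 0.
But the right sides sum to 1 (mod 2). 0 ≠ 1 — the system is inconsistent.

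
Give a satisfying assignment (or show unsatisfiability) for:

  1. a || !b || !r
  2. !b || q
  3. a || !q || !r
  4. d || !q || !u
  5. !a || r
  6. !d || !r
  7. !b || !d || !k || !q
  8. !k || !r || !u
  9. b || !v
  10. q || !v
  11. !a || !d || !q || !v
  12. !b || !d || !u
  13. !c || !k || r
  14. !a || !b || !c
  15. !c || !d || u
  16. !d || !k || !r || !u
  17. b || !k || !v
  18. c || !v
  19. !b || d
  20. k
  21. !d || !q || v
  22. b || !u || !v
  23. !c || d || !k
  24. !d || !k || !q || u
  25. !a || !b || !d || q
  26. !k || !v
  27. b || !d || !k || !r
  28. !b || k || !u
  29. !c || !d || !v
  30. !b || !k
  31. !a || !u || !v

r = False; c = False; k = True; d = False; u = False; b = False; v = False; q = False; a = False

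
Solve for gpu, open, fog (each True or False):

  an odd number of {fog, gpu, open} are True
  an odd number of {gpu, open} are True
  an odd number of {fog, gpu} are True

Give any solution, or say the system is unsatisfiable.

gpu = True, open = False, fog = False

{fog, gpu, open}: 1 true → odd ✓
{gpu, open}: 1 true → odd ✓
{fog, gpu}: 1 true → odd ✓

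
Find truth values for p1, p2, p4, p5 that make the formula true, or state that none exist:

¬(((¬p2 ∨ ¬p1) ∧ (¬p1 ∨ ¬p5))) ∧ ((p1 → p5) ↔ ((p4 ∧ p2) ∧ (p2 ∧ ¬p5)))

p1=T, p2=T, p4=F, p5=F

  ¬(((¬p2 ∨ ¬p1) ∧ (¬p1 ∨ ¬p5))) = True
    (¬p2 ∨ ¬p1) ∧ (¬p1 ∨ ¬p5) = False
      ¬p2 ∨ ¬p1 = False
        ¬p2 = False
        ¬p1 = False
      ¬p1 ∨ ¬p5 = True
        ¬p1 = False
        ¬p5 = True
  (p1 → p5) ↔ ((p4 ∧ p2) ∧ (p2 ∧ ¬p5)) = True
    p1 → p5 = False
    (p4 ∧ p2) ∧ (p2 ∧ ¬p5) = False
      p4 ∧ p2 = False
      p2 ∧ ¬p5 = True
        ¬p5 = True
Both conjuncts True, so the formula holds.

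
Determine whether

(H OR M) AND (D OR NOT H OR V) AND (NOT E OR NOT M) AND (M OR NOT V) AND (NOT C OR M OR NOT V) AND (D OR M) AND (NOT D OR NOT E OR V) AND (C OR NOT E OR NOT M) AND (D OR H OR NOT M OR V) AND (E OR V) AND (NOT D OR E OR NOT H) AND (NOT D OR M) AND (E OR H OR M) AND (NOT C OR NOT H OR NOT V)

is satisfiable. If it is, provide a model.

V = True, E = False, C = True, D = False, H = False, M = True

Try V = False:
  (E OR V) forces E = True.
  (NOT E OR NOT M) forces M = False.
  (H OR M) forces H = True.
  (D OR NOT H OR V) forces D = True.
  clause (NOT D OR NOT E OR V) is falsified — backtrack.
So V = True.
  then (M OR NOT V) forces M = True.
  then (NOT E OR NOT M) forces E = False.
Set C = True.
  then (NOT C OR NOT H OR NOT V) forces H = False.
Set D = False.
All clauses satisfied.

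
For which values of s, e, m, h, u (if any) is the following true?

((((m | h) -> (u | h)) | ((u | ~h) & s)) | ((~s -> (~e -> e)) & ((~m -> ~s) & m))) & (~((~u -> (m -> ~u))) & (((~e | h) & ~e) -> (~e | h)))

Unsatisfiable

The conjunct ~((~u -> (m -> ~u))) is unsatisfiable on its own:
  m=F, u=F: evaluates to False.
  m=F, u=T: evaluates to False.
  m=T, u=F: evaluates to False.
  m=T, u=T: evaluates to False.
So the whole conjunction is unsatisfiable.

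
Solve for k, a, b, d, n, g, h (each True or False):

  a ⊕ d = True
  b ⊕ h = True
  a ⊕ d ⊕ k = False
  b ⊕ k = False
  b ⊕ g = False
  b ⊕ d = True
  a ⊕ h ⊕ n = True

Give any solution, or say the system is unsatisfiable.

k: True, a: True, b: True, d: False, n: False, g: True, h: False

a ⊕ d = T ⊕ F = True ✓
b ⊕ h = T ⊕ F = True ✓
a ⊕ d ⊕ k = T ⊕ F ⊕ T = False ✓
b ⊕ k = T ⊕ T = False ✓
b ⊕ g = T ⊕ T = False ✓
b ⊕ d = T ⊕ F = True ✓
a ⊕ h ⊕ n = T ⊕ F ⊕ F = True ✓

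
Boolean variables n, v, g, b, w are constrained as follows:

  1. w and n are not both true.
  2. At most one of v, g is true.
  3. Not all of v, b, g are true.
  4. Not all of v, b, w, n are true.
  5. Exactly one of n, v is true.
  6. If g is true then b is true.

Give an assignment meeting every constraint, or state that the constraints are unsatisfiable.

n = False, v = True, g = False, b = False, w = False

  (1) w=F, n=F — not both ✓
  (2) {v, g}: 1 true — at most one ✓
  (3) {v, b, g}: 1/3 true — not all ✓
  (4) {v, b, w, n}: 1/4 true — not all ✓
  (5) {n, v}: 1 true — exactly one ✓
  (6) g=F ⇒ b: vacuous ✓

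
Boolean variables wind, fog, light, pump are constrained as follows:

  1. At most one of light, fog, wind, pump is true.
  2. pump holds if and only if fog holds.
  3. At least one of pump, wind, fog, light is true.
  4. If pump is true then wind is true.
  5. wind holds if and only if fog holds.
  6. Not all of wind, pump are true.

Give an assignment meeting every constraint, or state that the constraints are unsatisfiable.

wind: False; fog: False; light: True; pump: False

  (1) {light, fog, wind, pump}: 1 true — at most one ✓
  (2) pump=F, fog=F — same ✓
  (3) {pump, wind, fog, light}: 1 true — at least one ✓
  (4) pump=F ⇒ wind: vacuous ✓
  (5) wind=F, fog=F — same ✓
  (6) {wind, pump}: 0/2 true — not all ✓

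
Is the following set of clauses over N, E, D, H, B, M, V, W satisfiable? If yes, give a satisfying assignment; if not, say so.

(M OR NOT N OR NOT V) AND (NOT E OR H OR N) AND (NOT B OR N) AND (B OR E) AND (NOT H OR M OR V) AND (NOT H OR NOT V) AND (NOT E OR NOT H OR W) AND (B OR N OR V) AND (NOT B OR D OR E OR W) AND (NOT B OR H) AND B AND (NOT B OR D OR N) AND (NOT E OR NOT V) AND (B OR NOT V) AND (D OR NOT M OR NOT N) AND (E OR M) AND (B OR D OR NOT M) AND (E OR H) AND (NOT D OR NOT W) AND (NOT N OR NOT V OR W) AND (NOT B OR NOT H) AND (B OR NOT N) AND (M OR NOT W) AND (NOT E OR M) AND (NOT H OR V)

Unsatisfiable — no assignment works.

Case H = True:
  (NOT H OR NOT V) forces V = False.
  Clause (NOT H OR V) is falsified — contradiction.
Case H = False:
  (NOT B OR H) forces B = False.
  Clause (B) is falsified — contradiction.
Both cases fail, so the formula is unsatisfiable.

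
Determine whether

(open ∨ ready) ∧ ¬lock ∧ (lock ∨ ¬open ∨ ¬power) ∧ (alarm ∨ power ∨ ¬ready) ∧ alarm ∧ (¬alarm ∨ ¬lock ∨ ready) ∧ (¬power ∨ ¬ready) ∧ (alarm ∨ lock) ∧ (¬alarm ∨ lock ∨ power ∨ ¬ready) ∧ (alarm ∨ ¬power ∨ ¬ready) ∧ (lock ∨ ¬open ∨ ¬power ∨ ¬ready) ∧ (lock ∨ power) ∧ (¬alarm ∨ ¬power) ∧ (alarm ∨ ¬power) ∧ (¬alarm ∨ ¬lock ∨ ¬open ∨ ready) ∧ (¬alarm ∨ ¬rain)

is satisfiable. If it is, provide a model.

Unsatisfiable

Case alarm = True:
  (¬lock) forces lock = False.
  (lock ∨ power) forces power = True.
  Clause (¬alarm ∨ ¬power) is falsified — contradiction.
Case alarm = False:
  Clause (alarm) is falsified — contradiction.
Both cases fail, so the formula is unsatisfiable.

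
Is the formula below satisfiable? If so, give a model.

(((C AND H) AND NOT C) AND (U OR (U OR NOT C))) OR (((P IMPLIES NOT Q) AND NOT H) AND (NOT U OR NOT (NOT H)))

Q = True, U = False, P = False, H = False, C = False

  (((C AND H) AND NOT C) AND (U OR (U OR NOT C))) OR (((P IMPLIES NOT Q) AND NOT H) AND (NOT U OR NOT (NOT H))) = True
    ((C AND H) AND NOT C) AND (U OR (U OR NOT C)) = False
      (C AND H) AND NOT C = False
        C AND H = False
        NOT C = True
      U OR (U OR NOT C) = True
        U OR NOT C = True
          NOT C = True
    ((P IMPLIES NOT Q) AND NOT H) AND (NOT U OR NOT (NOT H)) = True
      (P IMPLIES NOT Q) AND NOT H = True
        P IMPLIES NOT Q = True
          NOT Q = False
        NOT H = True
      NOT U OR NOT (NOT H) = True
        NOT U = True
        NOT (NOT H) = False
          NOT H = True
The formula evaluates to True.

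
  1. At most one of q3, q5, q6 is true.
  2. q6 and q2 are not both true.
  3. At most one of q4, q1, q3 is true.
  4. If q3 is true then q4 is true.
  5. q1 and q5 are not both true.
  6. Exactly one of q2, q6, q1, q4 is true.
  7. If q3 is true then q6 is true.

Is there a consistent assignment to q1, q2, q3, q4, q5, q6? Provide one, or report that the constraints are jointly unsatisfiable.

q1=F, q2=F, q3=F, q4=F, q5=F, q6=T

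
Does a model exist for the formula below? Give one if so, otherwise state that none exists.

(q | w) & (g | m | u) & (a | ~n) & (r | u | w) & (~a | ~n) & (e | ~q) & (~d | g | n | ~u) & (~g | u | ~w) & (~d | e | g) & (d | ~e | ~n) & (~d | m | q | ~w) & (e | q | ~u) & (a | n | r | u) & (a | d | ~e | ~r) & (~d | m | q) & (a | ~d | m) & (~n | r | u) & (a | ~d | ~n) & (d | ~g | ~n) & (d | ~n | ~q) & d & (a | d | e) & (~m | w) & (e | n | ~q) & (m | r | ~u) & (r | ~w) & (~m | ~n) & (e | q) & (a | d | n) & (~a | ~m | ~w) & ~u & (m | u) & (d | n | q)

r = True, q = False, d = True, u = False, g = False, m = True, n = False, a = False, e = True, w = True

Unit clause (d) forces d = True.
Unit clause (~u) forces u = False.
In (m | u) only m is left, so m = True.
In (~m | w) only w is left, so w = True.
In (r | ~w) only r is left, so r = True.
In (~m | ~n) only ~n is left, so n = False.
In (~a | ~m | ~w) only ~a is left, so a = False.
In (~g | u | ~w) only ~g is left, so g = False.
In (~d | e | g) only e is left, so e = True.
Set q = False.
All clauses satisfied.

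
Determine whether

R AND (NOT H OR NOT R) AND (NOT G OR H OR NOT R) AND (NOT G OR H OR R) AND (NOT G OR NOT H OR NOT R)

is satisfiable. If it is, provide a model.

G: False; R: True; H: False

Unit clause (R) forces R = True.
In (NOT H OR NOT R) only NOT H is left, so H = False.
In (NOT G OR H OR NOT R) only NOT G is left, so G = False.
Check each clause:
  (R): R holds.
  (NOT H OR NOT R): NOT H holds.
  (NOT G OR H OR NOT R): NOT G holds.
  (NOT G OR H OR R): NOT G holds.
  (NOT G OR NOT H OR NOT R): NOT G holds.
All clauses satisfied.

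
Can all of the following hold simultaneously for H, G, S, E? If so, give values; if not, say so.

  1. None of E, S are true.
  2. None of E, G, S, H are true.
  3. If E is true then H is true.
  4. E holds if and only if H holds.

H = False, G = False, S = False, E = False

  (1) {E, S}: 0 true — none ✓
  (2) {E, G, S, H}: 0 true — none ✓
  (3) E=F ⇒ H: vacuous ✓
  (4) E=F, H=F — same ✓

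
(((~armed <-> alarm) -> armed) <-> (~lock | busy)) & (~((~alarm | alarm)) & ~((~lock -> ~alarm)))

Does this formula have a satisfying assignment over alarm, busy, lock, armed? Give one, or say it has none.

No satisfying assignment exists.

The conjunct ~((~alarm | alarm)) is unsatisfiable on its own:
  alarm=F: evaluates to False.
  alarm=T: evaluates to False.
So the whole conjunction is unsatisfiable.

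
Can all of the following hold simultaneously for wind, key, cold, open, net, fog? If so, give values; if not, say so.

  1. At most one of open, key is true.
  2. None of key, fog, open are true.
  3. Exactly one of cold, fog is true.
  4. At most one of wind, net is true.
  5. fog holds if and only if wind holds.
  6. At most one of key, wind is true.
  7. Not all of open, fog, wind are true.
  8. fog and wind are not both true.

wind=F, key=F, cold=T, open=F, net=F, fog=F

  (1) {open, key}: 0 true — at most one ✓
  (2) {key, fog, open}: 0 true — none ✓
  (3) {cold, fog}: 1 true — exactly one ✓
  (4) {wind, net}: 0 true — at most one ✓
  (5) fog=F, wind=F — same ✓
  (6) {key, wind}: 0 true — at most one ✓
  (7) {open, fog, wind}: 0/3 true — not all ✓
  (8) fog=F, wind=F — not both ✓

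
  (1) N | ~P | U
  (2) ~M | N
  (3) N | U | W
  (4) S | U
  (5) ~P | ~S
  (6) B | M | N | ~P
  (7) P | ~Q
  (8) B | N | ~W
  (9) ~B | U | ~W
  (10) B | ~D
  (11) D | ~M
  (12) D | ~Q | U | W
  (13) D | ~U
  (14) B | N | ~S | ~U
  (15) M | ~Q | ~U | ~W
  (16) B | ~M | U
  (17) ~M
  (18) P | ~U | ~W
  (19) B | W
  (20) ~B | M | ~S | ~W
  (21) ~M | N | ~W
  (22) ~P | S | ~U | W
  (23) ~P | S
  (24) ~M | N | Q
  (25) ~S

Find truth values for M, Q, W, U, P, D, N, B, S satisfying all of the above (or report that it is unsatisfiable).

Unit clause (~M) forces M = False.
Unit clause (~S) forces S = False.
In (S | U) only U is left, so U = True.
In (D | ~U) only D is left, so D = True.
In (~P | S) only ~P is left, so P = False.
In (P | ~Q) only ~Q is left, so Q = False.
In (B | ~D) only B is left, so B = True.
In (P | ~U | ~W) only ~W is left, so W = False.
Set N = False.
All clauses satisfied.

M=F, Q=F, W=F, U=T, P=F, D=T, N=F, B=T, S=F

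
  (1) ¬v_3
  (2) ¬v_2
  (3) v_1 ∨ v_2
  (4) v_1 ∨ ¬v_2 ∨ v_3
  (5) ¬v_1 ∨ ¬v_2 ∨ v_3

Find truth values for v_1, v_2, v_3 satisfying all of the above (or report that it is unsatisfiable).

Unit clause (¬v_3) forces v_3 = False.
Unit clause (¬v_2) forces v_2 = False.
In (v_1 ∨ v_2) only v_1 is left, so v_1 = True.
Check each clause:
  (¬v_3): ¬v_3 holds.
  (¬v_2): ¬v_2 holds.
  (v_1 ∨ v_2): v_1 holds.
  (v_1 ∨ ¬v_2 ∨ v_3): v_1 holds.
  (¬v_1 ∨ ¬v_2 ∨ v_3): ¬v_2 holds.
All clauses satisfied.

v_1 = True, v_2 = False, v_3 = False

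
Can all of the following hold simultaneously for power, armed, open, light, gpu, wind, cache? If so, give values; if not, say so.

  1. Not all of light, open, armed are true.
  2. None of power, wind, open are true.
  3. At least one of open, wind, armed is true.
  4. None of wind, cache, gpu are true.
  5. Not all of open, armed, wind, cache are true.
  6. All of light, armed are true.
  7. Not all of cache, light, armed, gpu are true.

power = False; armed = True; open = False; light = True; gpu = False; wind = False; cache = False

  (1) {light, open, armed}: 2/3 true — not all ✓
  (2) {power, wind, open}: 0 true — none ✓
  (3) {open, wind, armed}: 1 true — at least one ✓
  (4) {wind, cache, gpu}: 0 true — none ✓
  (5) {open, armed, wind, cache}: 1/4 true — not all ✓
  (6) {light, armed}: all 2 true ✓
  (7) {cache, light, armed, gpu}: 2/4 true — not all ✓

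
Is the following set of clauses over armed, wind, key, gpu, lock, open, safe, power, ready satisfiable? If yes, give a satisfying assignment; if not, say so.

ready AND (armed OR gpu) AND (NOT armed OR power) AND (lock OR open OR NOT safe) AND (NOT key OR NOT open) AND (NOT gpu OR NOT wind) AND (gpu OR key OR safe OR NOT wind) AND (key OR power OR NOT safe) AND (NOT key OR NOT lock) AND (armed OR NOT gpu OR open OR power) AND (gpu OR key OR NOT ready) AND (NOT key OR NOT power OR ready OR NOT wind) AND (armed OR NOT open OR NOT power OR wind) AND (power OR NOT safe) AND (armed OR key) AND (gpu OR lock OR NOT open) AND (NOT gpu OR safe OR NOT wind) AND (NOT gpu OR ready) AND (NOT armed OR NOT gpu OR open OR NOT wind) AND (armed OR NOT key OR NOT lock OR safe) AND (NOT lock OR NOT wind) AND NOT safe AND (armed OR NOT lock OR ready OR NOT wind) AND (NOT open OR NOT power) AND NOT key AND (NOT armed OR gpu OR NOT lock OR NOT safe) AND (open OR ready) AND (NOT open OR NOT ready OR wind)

armed = True, wind = False, key = False, gpu = True, lock = True, open = False, safe = False, power = True, ready = True

Unit clause (ready) forces ready = True.
Unit clause (NOT safe) forces safe = False.
Unit clause (NOT key) forces key = False.
In (gpu OR key OR NOT ready) only gpu is left, so gpu = True.
In (armed OR key) only armed is left, so armed = True.
In (NOT gpu OR safe OR NOT wind) only NOT wind is left, so wind = False.
In (NOT open OR NOT ready OR wind) only NOT open is left, so open = False.
In (NOT armed OR power) only power is left, so power = True.
Set lock = True.
All clauses satisfied.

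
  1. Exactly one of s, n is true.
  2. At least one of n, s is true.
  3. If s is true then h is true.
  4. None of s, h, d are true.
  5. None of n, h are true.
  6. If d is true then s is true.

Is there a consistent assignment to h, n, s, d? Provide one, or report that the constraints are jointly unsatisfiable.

No satisfying assignment exists.

Case n = True:
  Constraint (5) is violated (n=T) — contradiction.
Case n = False:
  (1) with n=F forces s = True.
  Constraint (4) is violated (s=T) — contradiction.
Both cases fail — unsatisfiable.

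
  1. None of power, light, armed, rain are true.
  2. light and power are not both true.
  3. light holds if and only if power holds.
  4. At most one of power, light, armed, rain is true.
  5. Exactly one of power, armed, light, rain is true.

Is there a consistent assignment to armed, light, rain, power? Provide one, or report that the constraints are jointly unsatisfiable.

Case armed = True:
  Constraint (1) is violated (armed=T) — contradiction.
Case armed = False:
  (1) forces power = False.
  (1) forces light = False.
  (1) forces rain = False.
  Constraint (5) is violated (power=F, armed=F, light=F, rain=F) — contradiction.
Both cases fail — unsatisfiable.

No satisfying assignment exists.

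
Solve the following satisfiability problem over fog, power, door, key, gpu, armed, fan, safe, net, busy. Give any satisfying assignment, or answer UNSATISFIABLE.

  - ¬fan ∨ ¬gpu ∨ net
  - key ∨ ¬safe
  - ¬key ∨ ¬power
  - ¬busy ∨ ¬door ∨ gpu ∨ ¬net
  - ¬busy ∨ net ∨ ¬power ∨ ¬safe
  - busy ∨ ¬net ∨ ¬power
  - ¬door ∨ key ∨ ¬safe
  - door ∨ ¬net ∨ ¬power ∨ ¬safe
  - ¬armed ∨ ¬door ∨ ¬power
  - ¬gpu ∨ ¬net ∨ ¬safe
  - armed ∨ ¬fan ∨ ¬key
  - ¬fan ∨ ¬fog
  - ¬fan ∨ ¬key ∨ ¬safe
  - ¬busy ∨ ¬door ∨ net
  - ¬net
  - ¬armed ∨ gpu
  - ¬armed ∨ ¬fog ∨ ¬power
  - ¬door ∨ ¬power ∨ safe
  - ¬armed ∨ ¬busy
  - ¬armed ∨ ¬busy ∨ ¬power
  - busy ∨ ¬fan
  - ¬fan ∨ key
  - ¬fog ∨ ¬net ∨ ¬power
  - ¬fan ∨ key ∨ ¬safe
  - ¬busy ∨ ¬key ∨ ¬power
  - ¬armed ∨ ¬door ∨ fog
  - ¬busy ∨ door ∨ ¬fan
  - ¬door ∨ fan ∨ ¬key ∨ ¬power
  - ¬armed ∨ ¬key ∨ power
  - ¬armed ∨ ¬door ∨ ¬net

Unit clause (¬net) forces net = False.
Set fog = False.
Set power = False.
Set door = False.
Set key = False.
  then (key ∨ ¬safe) forces safe = False.
  then (¬fan ∨ key) forces fan = False.
Set gpu = False.
  then (¬armed ∨ gpu) forces armed = False.
Set busy = True.
All clauses satisfied.

fog = False, power = False, door = False, key = False, gpu = False, armed = False, fan = False, safe = False, net = False, busy = True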